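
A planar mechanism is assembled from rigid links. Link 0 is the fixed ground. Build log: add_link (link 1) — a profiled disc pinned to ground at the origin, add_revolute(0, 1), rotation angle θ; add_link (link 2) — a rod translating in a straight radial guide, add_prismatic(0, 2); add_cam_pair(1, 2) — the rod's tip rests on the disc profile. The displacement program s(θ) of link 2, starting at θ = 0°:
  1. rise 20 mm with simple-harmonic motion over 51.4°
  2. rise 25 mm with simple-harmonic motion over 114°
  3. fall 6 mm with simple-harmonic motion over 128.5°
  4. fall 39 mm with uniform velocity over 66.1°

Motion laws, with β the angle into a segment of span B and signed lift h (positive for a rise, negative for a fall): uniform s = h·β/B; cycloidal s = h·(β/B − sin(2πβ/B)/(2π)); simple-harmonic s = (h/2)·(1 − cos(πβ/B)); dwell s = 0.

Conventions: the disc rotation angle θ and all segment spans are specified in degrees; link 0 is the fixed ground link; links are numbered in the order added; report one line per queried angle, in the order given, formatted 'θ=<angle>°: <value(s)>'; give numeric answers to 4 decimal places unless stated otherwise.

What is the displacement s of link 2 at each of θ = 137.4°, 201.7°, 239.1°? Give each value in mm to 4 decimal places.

seg 1 [0°–51.4°] simple-harmonic, h=20: full span → s += 20 → s = 20.0000
seg 2 [51.4°–165.4°] simple-harmonic, h=25: θ=137.4° here. β=86, B=114. 25/2·(1 − cos(π·0.7544)) = 21.4598 → s = 41.4598
seg 2 [51.4°–165.4°] simple-harmonic, h=25: full span → s += 25 → s = 45.0000
seg 3 [165.4°–293.9°] simple-harmonic, h=-6: θ=201.7° here. β=36.3, B=128.5. -6/2·(1 − cos(π·0.2825)) = -1.1059 → s = 43.8941
seg 3 [165.4°–293.9°] simple-harmonic, h=-6: θ=239.1° here. β=73.7, B=128.5. -6/2·(1 − cos(π·0.5735)) = -3.6870 → s = 41.3130

θ=137.4°: 41.4598
θ=201.7°: 43.8941
θ=239.1°: 41.3130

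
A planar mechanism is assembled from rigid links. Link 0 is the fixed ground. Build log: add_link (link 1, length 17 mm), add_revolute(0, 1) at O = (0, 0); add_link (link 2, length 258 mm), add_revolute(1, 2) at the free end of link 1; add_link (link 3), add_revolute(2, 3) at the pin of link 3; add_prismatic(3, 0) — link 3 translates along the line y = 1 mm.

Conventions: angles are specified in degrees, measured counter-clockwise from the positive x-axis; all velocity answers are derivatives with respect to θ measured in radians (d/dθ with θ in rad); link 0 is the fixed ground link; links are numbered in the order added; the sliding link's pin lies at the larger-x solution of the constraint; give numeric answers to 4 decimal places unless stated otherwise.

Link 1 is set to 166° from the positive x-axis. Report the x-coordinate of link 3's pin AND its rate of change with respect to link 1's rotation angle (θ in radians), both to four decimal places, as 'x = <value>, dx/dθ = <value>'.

geometry: r = 17 mm, L = 258 mm, e = 1 mm
crank pin P = (r cos θ, r sin θ) = (-16.495027, 4.112672)
h = r sin θ − e = 4.112672 − 1 = 3.112672
x = r cos θ + √(L² − h²) = -16.495027 + 257.981223 = 241.486195
dx/dθ = −r sin θ − h·r cos θ/√(L² − h²) (θ in radians; h = 3.112672) = -3.913651

x = 241.4862, dx/dθ = -3.9137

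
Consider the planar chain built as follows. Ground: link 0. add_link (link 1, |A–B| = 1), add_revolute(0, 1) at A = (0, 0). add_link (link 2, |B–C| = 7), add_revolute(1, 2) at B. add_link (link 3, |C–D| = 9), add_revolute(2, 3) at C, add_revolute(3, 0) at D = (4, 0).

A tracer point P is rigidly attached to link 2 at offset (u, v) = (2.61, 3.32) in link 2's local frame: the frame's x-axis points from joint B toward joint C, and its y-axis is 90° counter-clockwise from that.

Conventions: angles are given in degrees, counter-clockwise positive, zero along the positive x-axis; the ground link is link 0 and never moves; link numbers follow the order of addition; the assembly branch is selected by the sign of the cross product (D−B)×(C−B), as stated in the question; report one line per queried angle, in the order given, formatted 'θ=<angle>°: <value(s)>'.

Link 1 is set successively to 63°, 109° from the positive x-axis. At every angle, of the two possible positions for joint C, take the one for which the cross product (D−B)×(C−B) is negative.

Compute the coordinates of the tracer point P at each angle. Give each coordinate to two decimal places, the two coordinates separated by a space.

A=(0,0), D=(4.00,0)
θ=63°: B = A + 1.00·(cos63°, sin63°) = (0.4540, 0.8910)
θ=63°: |BD| = 3.6562
θ=63°: circle(B,7.00) ∩ circle(D,9.00): a=-2.5480, h=6.5198
θ=63°:   candidates: C₊=(-0.4283,7.8352) cross=23.838; C₋=(-3.6060,-4.8113) cross=-23.838
θ=63°:   branch - wants cross < 0 → take C=(-3.6060,-4.8113) (cross=-23.838)
θ=63°: ex = (C−B)/|BC| = (-0.5800,-0.8146); ey = (0.8146,-0.5800)
θ=63°: P = B + 2.61·ex + 3.32·ey = (1.6447,-3.1607)
θ=109°: B = A + 1.00·(cos109°, sin109°) = (-0.3256, 0.9455)
θ=109°: |BD| = 4.4277
θ=109°: circle(B,7.00) ∩ circle(D,9.00): a=-1.3998, h=6.8586
θ=109°:   candidates: C₊=(-0.2284,7.9448) cross=30.368; C₋=(-3.1577,-5.4560) cross=-30.368
θ=109°:   branch - wants cross < 0 → take C=(-3.1577,-5.4560) (cross=-30.368)
θ=109°: ex = (C−B)/|BC| = (-0.4046,-0.9145); ey = (0.9145,-0.4046)
θ=109°: P = B + 2.61·ex + 3.32·ey = (1.6546,-2.7846)

θ=63°: 1.64 -3.16
θ=109°: 1.65 -2.78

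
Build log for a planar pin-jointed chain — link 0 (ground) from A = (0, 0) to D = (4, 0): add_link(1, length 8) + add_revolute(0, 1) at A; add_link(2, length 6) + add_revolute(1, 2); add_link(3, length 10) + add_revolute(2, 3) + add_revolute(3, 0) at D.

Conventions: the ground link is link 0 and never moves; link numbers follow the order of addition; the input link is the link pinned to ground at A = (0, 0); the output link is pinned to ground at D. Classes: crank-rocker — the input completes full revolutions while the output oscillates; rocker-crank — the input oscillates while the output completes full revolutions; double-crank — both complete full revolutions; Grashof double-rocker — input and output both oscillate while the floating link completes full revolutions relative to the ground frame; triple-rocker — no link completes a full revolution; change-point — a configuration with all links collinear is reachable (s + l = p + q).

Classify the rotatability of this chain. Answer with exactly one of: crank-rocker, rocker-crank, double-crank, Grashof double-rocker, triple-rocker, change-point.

lengths: ground=4, input=8, coupler=6, output=10
sorted: s=4 (shortest), l=10 (longest), p+q=14
s + l = 14 vs p + q = 14
s + l = p + q → change-point (collinear configuration reachable)

change-point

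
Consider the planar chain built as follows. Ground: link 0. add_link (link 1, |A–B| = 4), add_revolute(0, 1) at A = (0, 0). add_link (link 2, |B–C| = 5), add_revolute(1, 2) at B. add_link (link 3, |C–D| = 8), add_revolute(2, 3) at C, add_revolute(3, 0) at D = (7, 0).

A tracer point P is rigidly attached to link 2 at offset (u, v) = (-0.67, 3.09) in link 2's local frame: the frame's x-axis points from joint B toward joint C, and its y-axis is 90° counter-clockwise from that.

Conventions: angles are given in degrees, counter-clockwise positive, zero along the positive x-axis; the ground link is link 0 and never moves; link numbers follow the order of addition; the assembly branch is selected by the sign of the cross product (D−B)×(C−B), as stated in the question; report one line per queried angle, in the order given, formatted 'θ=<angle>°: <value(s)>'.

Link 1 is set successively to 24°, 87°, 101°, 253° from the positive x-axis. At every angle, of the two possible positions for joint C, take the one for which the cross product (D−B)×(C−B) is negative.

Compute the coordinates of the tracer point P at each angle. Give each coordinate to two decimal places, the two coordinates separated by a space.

A=(0,0), D=(7.00,0)
θ=24°: B = A + 4.00·(cos24°, sin24°) = (3.6542, 1.6269)
θ=24°: |BD| = 3.7204
θ=24°: circle(B,5.00) ∩ circle(D,8.00): a=-3.3812, h=3.6835
θ=24°:   candidates: C₊=(2.2242,6.4181) cross=13.704; C₋=(-0.9973,-0.2070) cross=-13.704
θ=24°:   branch - wants cross < 0 → take C=(-0.9973,-0.2070) (cross=-13.704)
θ=24°: ex = (C−B)/|BC| = (-0.9303,-0.3668); ey = (0.3668,-0.9303)
θ=24°: P = B + -0.67·ex + 3.09·ey = (5.4109,-1.0019)
θ=87°: B = A + 4.00·(cos87°, sin87°) = (0.2093, 3.9945)
θ=87°: |BD| = 7.8784
θ=87°: circle(B,5.00) ∩ circle(D,8.00): a=1.4641, h=4.7808
θ=87°:   candidates: C₊=(3.8953,7.3730) cross=37.665; C₋=(-0.9527,-0.8686) cross=-37.665
θ=87°:   branch - wants cross < 0 → take C=(-0.9527,-0.8686) (cross=-37.665)
θ=87°: ex = (C−B)/|BC| = (-0.2324,-0.9726); ey = (0.9726,-0.2324)
θ=87°: P = B + -0.67·ex + 3.09·ey = (3.3704,3.9280)
θ=101°: B = A + 4.00·(cos101°, sin101°) = (-0.7632, 3.9265)
θ=101°: |BD| = 8.6997
θ=101°: circle(B,5.00) ∩ circle(D,8.00): a=2.1084, h=4.5337
θ=101°:   candidates: C₊=(3.1645,7.0206) cross=39.442; C₋=(-0.9280,-1.0708) cross=-39.442
θ=101°:   branch - wants cross < 0 → take C=(-0.9280,-1.0708) (cross=-39.442)
θ=101°: ex = (C−B)/|BC| = (-0.0330,-0.9995); ey = (0.9995,-0.0330)
θ=101°: P = B + -0.67·ex + 3.09·ey = (2.3472,4.4943)
θ=253°: B = A + 4.00·(cos253°, sin253°) = (-1.1695, -3.8252)
θ=253°: |BD| = 9.0207
θ=253°: circle(B,5.00) ∩ circle(D,8.00): a=2.3486, h=4.4141
θ=253°:   candidates: C₊=(-0.9142,1.1683) cross=39.818; C₋=(2.8293,-6.8268) cross=-39.818
θ=253°:   branch - wants cross < 0 → take C=(2.8293,-6.8268) (cross=-39.818)
θ=253°: ex = (C−B)/|BC| = (0.7998,-0.6003); ey = (0.6003,0.7998)
θ=253°: P = B + -0.67·ex + 3.09·ey = (0.1497,-0.9517)

θ=24°: 5.41 -1.00
θ=87°: 3.37 3.93
θ=101°: 2.35 4.49
θ=253°: 0.15 -0.95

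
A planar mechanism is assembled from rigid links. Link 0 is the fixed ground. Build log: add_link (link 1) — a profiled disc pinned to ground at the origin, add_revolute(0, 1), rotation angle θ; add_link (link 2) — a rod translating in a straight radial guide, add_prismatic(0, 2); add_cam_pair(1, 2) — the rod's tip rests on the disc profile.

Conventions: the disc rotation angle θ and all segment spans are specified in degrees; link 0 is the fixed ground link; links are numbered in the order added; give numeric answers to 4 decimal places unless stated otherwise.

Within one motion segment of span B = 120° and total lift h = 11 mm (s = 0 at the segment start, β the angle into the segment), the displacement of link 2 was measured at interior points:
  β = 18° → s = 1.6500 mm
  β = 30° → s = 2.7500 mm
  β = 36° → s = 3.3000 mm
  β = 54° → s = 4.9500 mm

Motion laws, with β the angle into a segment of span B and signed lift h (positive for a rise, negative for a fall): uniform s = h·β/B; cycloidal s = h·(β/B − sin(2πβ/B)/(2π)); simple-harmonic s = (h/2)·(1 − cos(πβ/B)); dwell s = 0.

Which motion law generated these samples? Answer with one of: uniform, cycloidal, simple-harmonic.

candidates at β/B = r: uniform s = h·r (linear in β); cycloidal s = h·(r − sin(2πr)/(2π)); simple-harmonic s = (h/2)(1 − cos(πr))
β=18°: printed 1.6500 | uniform 1.6500, cycloidal 0.2337, simple-harmonic 0.5995
β=30°: printed 2.7500 | uniform 2.7500, cycloidal 0.9993, simple-harmonic 1.6109
β=36°: printed 3.3000 | uniform 3.3000, cycloidal 1.6350, simple-harmonic 2.2672
β=54°: printed 4.9500 | uniform 4.9500, cycloidal 4.4090, simple-harmonic 4.6396
only one law matches every sample → uniform

uniform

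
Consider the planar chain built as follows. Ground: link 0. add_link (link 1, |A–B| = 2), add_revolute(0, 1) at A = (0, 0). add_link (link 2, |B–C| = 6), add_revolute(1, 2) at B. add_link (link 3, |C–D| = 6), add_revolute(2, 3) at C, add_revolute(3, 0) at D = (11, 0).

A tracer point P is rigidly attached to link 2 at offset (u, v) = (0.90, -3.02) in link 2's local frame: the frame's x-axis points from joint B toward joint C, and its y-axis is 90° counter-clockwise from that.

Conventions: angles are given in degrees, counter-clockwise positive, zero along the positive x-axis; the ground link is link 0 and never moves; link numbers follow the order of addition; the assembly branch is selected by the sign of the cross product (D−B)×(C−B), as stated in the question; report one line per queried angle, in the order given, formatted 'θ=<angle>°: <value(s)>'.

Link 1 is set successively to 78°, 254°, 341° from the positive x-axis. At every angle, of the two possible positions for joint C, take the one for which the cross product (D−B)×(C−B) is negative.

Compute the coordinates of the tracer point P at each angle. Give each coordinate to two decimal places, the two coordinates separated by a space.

A=(0,0), D=(11.00,0)
θ=78°: B = A + 2.00·(cos78°, sin78°) = (0.4158, 1.9563)
θ=78°: |BD| = 10.7635
θ=78°: circle(B,6.00) ∩ circle(D,6.00): a=5.3817, h=2.6527
θ=78°:   candidates: C₊=(6.1901,3.5867) cross=28.553; C₋=(5.2258,-1.6304) cross=-28.553
θ=78°:   branch - wants cross < 0 → take C=(5.2258,-1.6304) (cross=-28.553)
θ=78°: ex = (C−B)/|BC| = (0.8017,-0.5978); ey = (0.5978,0.8017)
θ=78°: P = B + 0.90·ex + -3.02·ey = (-0.6680,-1.0027)
θ=254°: B = A + 2.00·(cos254°, sin254°) = (-0.5513, -1.9225)
θ=254°: |BD| = 11.7102
θ=254°: circle(B,6.00) ∩ circle(D,6.00): a=5.8551, h=1.3107
θ=254°:   candidates: C₊=(5.0092,0.3317) cross=15.349; C₋=(5.4396,-2.2542) cross=-15.349
θ=254°:   branch - wants cross < 0 → take C=(5.4396,-2.2542) (cross=-15.349)
θ=254°: ex = (C−B)/|BC| = (0.9985,-0.0553); ey = (0.0553,0.9985)
θ=254°: P = B + 0.90·ex + -3.02·ey = (0.1804,-4.9877)
θ=341°: B = A + 2.00·(cos341°, sin341°) = (1.8910, -0.6511)
θ=341°: |BD| = 9.1322
θ=341°: circle(B,6.00) ∩ circle(D,6.00): a=4.5661, h=3.8924
θ=341°:   candidates: C₊=(6.1680,3.5569) cross=35.546; C₋=(6.7231,-4.2081) cross=-35.546
θ=341°:   branch - wants cross < 0 → take C=(6.7231,-4.2081) (cross=-35.546)
θ=341°: ex = (C−B)/|BC| = (0.8053,-0.5928); ey = (0.5928,0.8053)
θ=341°: P = B + 0.90·ex + -3.02·ey = (0.8255,-3.6168)

θ=78°: -0.67 -1.00
θ=254°: 0.18 -4.99
θ=341°: 0.83 -3.62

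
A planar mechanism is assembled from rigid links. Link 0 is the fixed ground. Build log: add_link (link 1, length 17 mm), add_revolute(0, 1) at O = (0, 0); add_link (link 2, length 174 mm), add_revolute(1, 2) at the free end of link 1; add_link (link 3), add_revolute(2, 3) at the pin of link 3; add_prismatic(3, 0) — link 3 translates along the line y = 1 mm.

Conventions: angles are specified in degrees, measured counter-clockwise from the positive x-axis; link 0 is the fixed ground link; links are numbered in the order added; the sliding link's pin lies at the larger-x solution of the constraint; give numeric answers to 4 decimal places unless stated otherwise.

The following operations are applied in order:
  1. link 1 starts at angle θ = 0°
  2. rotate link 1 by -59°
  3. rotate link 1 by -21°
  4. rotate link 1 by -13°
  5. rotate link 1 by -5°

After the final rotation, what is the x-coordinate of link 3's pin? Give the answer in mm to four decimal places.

geometry: r = 17 mm, L = 174 mm, e = 1 mm; θ starts at 0°
rotate link 1 by -59°: θ ← 0° -59° = -59°
rotate link 1 by -21°: θ ← -59° -21° = -80°
rotate link 1 by -13°: θ ← -80° -13° = -93°
rotate link 1 by -5°: θ ← -93° -5° = -98°
crank pin P = (r cos θ, r sin θ) = (-2.365943, -16.834557)
h = r sin θ − e = -16.834557 − 1 = -17.834557
x = r cos θ + √(L² − h²) = -2.365943 + 173.083588 = 170.717646

170.7176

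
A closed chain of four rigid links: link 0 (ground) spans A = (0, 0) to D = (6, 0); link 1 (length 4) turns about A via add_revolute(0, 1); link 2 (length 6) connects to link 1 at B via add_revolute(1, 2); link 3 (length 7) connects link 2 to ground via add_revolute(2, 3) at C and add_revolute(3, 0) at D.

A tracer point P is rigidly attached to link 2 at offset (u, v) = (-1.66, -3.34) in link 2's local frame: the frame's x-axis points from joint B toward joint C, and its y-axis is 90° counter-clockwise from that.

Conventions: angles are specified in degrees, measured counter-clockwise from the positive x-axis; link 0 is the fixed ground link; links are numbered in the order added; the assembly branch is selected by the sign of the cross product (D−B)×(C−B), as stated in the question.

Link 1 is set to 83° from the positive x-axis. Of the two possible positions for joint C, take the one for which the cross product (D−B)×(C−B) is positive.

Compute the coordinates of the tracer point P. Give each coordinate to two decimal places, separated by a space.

A=(0,0), D=(6.00,0)
B = A + 4.00·(cos83°, sin83°) = (0.4875, 3.9702)
|BD| = 6.7934
circle(B,6.00) ∩ circle(D,7.00): a=2.4399, h=5.4815
  candidates: C₊=(5.6708,6.9923) cross=37.238; C₋=(-0.7362,-1.9037) cross=-37.238
  branch + wants cross > 0 → take C=(5.6708,6.9923) (cross=37.238)
ex = (C−B)/|BC| = (0.8639,0.5037); ey = (-0.5037,0.8639)
P = B + -1.66·ex + -3.34·ey = (0.7357,0.2487)

0.74 0.25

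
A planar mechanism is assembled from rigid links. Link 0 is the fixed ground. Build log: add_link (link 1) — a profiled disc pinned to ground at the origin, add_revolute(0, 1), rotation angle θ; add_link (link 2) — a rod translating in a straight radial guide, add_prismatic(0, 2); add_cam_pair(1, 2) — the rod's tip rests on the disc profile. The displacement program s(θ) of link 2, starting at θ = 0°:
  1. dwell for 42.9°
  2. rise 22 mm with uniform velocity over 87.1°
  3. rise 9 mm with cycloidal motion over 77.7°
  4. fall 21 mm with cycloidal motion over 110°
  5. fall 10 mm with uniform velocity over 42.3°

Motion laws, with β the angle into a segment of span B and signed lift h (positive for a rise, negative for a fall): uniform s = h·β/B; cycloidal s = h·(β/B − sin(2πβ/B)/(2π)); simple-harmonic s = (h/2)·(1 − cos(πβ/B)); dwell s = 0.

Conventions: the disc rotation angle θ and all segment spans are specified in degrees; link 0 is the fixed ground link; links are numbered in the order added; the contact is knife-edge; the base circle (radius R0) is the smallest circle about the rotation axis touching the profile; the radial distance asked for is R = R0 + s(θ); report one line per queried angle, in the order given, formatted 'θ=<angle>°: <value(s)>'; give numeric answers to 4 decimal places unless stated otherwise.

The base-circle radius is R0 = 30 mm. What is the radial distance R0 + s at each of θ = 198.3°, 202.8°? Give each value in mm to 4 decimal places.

seg 1 [0°–42.9°] dwell: s stays 0.0000
seg 2 [42.9°–130°] uniform, h=22: full span → s += 22 → s = 22.0000
seg 3 [130°–207.7°] cycloidal, h=9: θ=198.3° here. β=68.3, B=77.7. 9·(0.8790 − sin(2π·0.8790)/(2π)) = 8.8981 → s = 30.8981
seg 3 [130°–207.7°] cycloidal, h=9: θ=202.8° here. β=72.8, B=77.7. 9·(0.9369 − sin(2π·0.9369)/(2π)) = 8.9853 → s = 30.9853
θ=198.3°: R = R0 + s = 30 + 30.8981 = 60.8981
θ=202.8°: R = R0 + s = 30 + 30.9853 = 60.9853

θ=198.3°: 60.8981
θ=202.8°: 60.9853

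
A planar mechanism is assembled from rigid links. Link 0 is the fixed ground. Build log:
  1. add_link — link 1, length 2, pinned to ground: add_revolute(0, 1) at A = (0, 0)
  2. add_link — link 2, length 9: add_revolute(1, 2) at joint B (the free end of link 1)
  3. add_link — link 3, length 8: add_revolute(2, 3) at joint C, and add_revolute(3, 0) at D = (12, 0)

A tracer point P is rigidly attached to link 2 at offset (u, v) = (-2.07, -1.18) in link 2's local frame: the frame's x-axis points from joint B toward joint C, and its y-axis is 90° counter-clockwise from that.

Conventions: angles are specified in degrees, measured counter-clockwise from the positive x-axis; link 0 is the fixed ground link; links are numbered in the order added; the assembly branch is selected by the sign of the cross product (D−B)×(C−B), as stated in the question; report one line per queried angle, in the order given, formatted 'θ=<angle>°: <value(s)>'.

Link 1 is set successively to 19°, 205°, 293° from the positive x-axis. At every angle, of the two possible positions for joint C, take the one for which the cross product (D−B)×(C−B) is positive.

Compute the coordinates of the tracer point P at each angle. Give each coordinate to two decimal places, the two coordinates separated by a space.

A=(0,0), D=(12.00,0)
θ=19°: B = A + 2.00·(cos19°, sin19°) = (1.8910, 0.6511)
θ=19°: |BD| = 10.1299
θ=19°: circle(B,9.00) ∩ circle(D,8.00): a=5.9041, h=6.7928
θ=19°:   candidates: C₊=(8.2195,7.0504) cross=68.810; C₋=(7.3463,-6.5071) cross=-68.810
θ=19°:   branch + wants cross > 0 → take C=(8.2195,7.0504) (cross=68.810)
θ=19°: ex = (C−B)/|BC| = (0.7032,0.7110); ey = (-0.7110,0.7032)
θ=19°: P = B + -2.07·ex + -1.18·ey = (1.2745,-1.6504)
θ=205°: B = A + 2.00·(cos205°, sin205°) = (-1.8126, -0.8452)
θ=205°: |BD| = 13.8385
θ=205°: circle(B,9.00) ∩ circle(D,8.00): a=7.5335, h=4.9241
θ=205°:   candidates: C₊=(5.4060,4.5298) cross=68.142; C₋=(6.0075,-5.3000) cross=-68.142
θ=205°:   branch + wants cross > 0 → take C=(5.4060,4.5298) (cross=68.142)
θ=205°: ex = (C−B)/|BC| = (0.8021,0.5972); ey = (-0.5972,0.8021)
θ=205°: P = B + -2.07·ex + -1.18·ey = (-2.7682,-3.0279)
θ=293°: B = A + 2.00·(cos293°, sin293°) = (0.7815, -1.8410)
θ=293°: |BD| = 11.3686
θ=293°: circle(B,9.00) ∩ circle(D,8.00): a=6.4320, h=6.2952
θ=293°:   candidates: C₊=(6.1091,5.4127) cross=71.568; C₋=(8.1480,-7.0116) cross=-71.568
θ=293°:   branch + wants cross > 0 → take C=(6.1091,5.4127) (cross=71.568)
θ=293°: ex = (C−B)/|BC| = (0.5920,0.8060); ey = (-0.8060,0.5920)
θ=293°: P = B + -2.07·ex + -1.18·ey = (0.5071,-4.2079)

θ=19°: 1.27 -1.65
θ=205°: -2.77 -3.03
θ=293°: 0.51 -4.21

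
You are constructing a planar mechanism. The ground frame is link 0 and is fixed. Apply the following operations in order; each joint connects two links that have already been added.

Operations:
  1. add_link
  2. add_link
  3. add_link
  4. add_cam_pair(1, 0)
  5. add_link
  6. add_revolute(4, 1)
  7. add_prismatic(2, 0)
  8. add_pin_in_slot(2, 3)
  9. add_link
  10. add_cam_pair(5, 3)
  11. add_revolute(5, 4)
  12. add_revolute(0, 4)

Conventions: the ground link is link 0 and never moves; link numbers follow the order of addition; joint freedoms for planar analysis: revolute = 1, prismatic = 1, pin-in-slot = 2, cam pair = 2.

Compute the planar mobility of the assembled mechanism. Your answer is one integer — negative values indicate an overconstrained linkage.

ground; <1,0,0>
#1 <2,0,0>
#2 <3,0,0>
#3 <4,0,0>
C:1↔0 J2 <4,0,1>
#4 <5,0,1>
R:4↔1 J1 <5,1,1>
P:2↔0 J1 <5,2,1>
PS:2↔3 J2 <5,2,2>
#5 <6,2,2>
C:5↔3 J2 <6,2,3>
R:5↔4 J1 <6,3,3>
R:0↔4 J1 <6,4,3>
3×5 − 2×4 − 1×3 = 4

M = 4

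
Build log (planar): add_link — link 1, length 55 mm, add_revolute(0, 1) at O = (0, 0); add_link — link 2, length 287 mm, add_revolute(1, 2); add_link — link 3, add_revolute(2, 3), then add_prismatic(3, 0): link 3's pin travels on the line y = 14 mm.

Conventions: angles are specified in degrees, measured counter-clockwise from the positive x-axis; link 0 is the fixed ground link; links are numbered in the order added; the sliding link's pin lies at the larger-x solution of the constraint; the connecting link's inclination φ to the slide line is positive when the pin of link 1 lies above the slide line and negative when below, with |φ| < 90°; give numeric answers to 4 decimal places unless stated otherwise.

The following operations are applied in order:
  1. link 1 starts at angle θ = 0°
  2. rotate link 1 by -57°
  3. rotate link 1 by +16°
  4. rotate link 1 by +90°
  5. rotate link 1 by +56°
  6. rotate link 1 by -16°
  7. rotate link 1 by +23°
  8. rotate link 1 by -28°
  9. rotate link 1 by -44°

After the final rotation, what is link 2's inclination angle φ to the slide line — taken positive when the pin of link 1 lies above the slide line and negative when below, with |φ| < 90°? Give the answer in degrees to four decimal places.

geometry: r = 55 mm, L = 287 mm, e = 14 mm; θ starts at 0°
rotate link 1 by -57°: θ ← 0° -57° = -57°
rotate link 1 by +16°: θ ← -57° +16° = -41°
rotate link 1 by +90°: θ ← -41° +90° = 49°
rotate link 1 by +56°: θ ← 49° +56° = 105°
rotate link 1 by -16°: θ ← 105° -16° = 89°
rotate link 1 by +23°: θ ← 89° +23° = 112°
rotate link 1 by -28°: θ ← 112° -28° = 84°
rotate link 1 by -44°: θ ← 84° -44° = 40°
h = r sin θ − e = 35.353319 − 14 = 21.353319
sin φ = h / L = 21.353319 / 287 = 0.07440181
φ = arcsin(0.07440181) = 4.266852°

4.2669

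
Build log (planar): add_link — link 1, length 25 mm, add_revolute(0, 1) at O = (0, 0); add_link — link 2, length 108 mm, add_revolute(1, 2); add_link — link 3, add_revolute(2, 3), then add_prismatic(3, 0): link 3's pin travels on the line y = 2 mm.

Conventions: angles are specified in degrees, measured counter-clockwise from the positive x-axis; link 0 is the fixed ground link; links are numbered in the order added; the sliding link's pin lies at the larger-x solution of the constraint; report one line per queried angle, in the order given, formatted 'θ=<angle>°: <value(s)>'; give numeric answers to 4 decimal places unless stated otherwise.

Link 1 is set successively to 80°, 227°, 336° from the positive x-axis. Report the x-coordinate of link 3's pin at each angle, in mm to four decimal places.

geometry: r = 25 mm, L = 108 mm, e = 2 mm
θ=80°: crank pin P = (r cos θ, r sin θ) = (4.341204, 24.620194)
θ=80°: h = r sin θ − e = 24.620194 − 2 = 22.620194
θ=80°: x = r cos θ + √(L² − h²) = 4.341204 + 105.604578 = 109.945782
θ=227°: crank pin P = (r cos θ, r sin θ) = (-17.049959, -18.283843)
θ=227°: h = r sin θ − e = -18.283843 − 2 = -20.283843
θ=227°: x = r cos θ + √(L² − h²) = -17.049959 + 106.078111 = 89.028152
θ=336°: crank pin P = (r cos θ, r sin θ) = (22.838636, -10.168416)
θ=336°: h = r sin θ − e = -10.168416 − 2 = -12.168416
θ=336°: x = r cos θ + √(L² − h²) = 22.838636 + 107.312300 = 130.150936

θ=80°: 109.9458
θ=227°: 89.0282
θ=336°: 130.1509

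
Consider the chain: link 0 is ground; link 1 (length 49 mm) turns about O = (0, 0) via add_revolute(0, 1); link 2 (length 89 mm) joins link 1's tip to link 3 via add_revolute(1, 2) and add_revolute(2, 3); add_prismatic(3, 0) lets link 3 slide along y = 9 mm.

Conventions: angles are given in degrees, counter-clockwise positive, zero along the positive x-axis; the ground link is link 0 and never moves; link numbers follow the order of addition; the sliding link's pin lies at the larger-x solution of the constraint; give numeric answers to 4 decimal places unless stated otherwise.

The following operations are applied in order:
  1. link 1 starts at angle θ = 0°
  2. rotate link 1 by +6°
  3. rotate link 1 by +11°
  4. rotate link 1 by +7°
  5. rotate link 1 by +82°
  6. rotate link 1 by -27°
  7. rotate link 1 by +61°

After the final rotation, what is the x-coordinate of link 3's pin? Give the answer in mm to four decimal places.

geometry: r = 49 mm, L = 89 mm, e = 9 mm; θ starts at 0°
rotate link 1 by +6°: θ ← 0° +6° = 6°
rotate link 1 by +11°: θ ← 6° +11° = 17°
rotate link 1 by +7°: θ ← 17° +7° = 24°
rotate link 1 by +82°: θ ← 24° +82° = 106°
rotate link 1 by -27°: θ ← 106° -27° = 79°
rotate link 1 by +61°: θ ← 79° +61° = 140°
crank pin P = (r cos θ, r sin θ) = (-37.536178, 31.496593)
h = r sin θ − e = 31.496593 − 9 = 22.496593
x = r cos θ + √(L² − h²) = -37.536178 + 86.109833 = 48.573655

48.5737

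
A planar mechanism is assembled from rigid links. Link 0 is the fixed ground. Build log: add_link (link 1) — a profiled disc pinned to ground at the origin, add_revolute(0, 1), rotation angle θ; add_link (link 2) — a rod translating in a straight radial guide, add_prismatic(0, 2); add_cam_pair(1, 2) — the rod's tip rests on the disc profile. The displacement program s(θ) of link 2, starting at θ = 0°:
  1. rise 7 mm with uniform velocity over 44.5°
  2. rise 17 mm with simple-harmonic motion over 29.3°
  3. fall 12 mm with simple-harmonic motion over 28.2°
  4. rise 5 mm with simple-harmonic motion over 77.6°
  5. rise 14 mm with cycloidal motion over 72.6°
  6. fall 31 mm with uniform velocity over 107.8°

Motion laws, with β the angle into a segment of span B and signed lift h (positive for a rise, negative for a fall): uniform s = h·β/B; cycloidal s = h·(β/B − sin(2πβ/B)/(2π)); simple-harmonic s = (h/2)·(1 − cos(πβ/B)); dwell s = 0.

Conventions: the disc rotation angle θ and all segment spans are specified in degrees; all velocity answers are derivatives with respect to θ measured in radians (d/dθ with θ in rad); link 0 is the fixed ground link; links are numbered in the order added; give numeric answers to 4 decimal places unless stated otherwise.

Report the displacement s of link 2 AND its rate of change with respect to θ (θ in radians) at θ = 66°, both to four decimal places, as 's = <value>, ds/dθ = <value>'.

seg 1 [0°–44.5°] uniform, h=7: full span → s += 7 → s = 7.0000
seg 2 [44.5°–73.8°] simple-harmonic, h=17: θ=66° here. β=21.5, B=29.3. 17/2·(1 − cos(π·0.7338)) = 14.1966 → s = 21.1966
velocity in seg [44.5°–73.8°] (simple-harmonic), θ in radians: β = 21.5° = 0.3752 rad, B = 29.3° = 0.5114 rad; ds/dθ = (πh/(2B)) sin(πβ/B) = (π·17/(2·0.5114)) sin(π·0.7338) = 38.755864 mm/rad

s = 21.1966, ds/dθ = 38.7559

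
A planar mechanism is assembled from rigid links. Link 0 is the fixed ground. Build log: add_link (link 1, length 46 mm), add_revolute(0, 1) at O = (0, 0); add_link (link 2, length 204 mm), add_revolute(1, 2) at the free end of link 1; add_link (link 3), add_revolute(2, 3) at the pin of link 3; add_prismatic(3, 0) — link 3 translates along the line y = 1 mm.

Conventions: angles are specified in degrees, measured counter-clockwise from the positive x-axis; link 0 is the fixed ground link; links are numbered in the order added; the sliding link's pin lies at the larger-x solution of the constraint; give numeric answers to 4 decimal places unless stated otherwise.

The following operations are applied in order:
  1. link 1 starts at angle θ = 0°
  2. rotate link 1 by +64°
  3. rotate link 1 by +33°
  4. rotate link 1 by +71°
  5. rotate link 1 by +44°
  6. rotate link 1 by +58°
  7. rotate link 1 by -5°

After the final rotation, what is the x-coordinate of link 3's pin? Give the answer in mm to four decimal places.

geometry: r = 46 mm, L = 204 mm, e = 1 mm; θ starts at 0°
rotate link 1 by +64°: θ ← 0° +64° = 64°
rotate link 1 by +33°: θ ← 64° +33° = 97°
rotate link 1 by +71°: θ ← 97° +71° = 168°
rotate link 1 by +44°: θ ← 168° +44° = 212°
rotate link 1 by +58°: θ ← 212° +58° = 270°
rotate link 1 by -5°: θ ← 270° -5° = 265°
crank pin P = (r cos θ, r sin θ) = (-4.009164, -45.824956)
h = r sin θ − e = -45.824956 − 1 = -46.824956
x = r cos θ + √(L² − h²) = -4.009164 + 198.553327 = 194.544162

194.5442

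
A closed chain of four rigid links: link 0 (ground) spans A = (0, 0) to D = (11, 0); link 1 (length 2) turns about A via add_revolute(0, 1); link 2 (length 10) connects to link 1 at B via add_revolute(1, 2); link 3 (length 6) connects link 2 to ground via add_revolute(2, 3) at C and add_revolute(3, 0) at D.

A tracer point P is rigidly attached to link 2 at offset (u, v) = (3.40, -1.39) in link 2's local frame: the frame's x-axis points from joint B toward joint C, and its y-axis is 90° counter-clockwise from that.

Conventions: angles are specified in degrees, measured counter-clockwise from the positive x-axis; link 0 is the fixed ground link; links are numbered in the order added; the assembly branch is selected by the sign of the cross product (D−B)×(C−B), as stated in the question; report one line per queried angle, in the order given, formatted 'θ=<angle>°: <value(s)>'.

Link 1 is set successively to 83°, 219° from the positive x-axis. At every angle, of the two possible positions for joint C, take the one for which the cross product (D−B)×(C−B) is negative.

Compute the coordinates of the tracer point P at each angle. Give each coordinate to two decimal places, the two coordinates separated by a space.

A=(0,0), D=(11.00,0)
θ=83°: B = A + 2.00·(cos83°, sin83°) = (0.2437, 1.9851)
θ=83°: |BD| = 10.9379
θ=83°: circle(B,10.00) ∩ circle(D,6.00): a=8.3946, h=5.4343
θ=83°:   candidates: C₊=(9.4851,5.8056) cross=59.440; C₋=(7.5126,-4.8824) cross=-59.440
θ=83°:   branch - wants cross < 0 → take C=(7.5126,-4.8824) (cross=-59.440)
θ=83°: ex = (C−B)/|BC| = (0.7269,-0.6868); ey = (0.6868,0.7269)
θ=83°: P = B + 3.40·ex + -1.39·ey = (1.7606,-1.3602)
θ=219°: B = A + 2.00·(cos219°, sin219°) = (-1.5543, -1.2586)
θ=219°: |BD| = 12.6172
θ=219°: circle(B,10.00) ∩ circle(D,6.00): a=8.8448, h=4.6657
θ=219°:   candidates: C₊=(6.7810,4.2661) cross=58.869; C₋=(7.7119,-5.0188) cross=-58.869
θ=219°:   branch - wants cross < 0 → take C=(7.7119,-5.0188) (cross=-58.869)
θ=219°: ex = (C−B)/|BC| = (0.9266,-0.3760); ey = (0.3760,0.9266)
θ=219°: P = B + 3.40·ex + -1.39·ey = (1.0735,-3.8251)

θ=83°: 1.76 -1.36
θ=219°: 1.07 -3.83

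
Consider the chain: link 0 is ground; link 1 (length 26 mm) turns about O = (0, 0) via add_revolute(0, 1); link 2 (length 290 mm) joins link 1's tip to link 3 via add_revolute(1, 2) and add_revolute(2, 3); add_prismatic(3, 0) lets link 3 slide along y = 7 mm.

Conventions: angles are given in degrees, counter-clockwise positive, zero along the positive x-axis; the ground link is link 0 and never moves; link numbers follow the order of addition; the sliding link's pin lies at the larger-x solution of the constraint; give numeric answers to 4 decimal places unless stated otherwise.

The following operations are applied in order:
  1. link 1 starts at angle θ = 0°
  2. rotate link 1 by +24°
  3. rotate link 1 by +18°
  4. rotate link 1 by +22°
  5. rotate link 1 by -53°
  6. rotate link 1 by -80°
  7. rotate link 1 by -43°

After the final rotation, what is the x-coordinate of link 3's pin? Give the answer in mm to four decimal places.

geometry: r = 26 mm, L = 290 mm, e = 7 mm; θ starts at 0°
rotate link 1 by +24°: θ ← 0° +24° = 24°
rotate link 1 by +18°: θ ← 24° +18° = 42°
rotate link 1 by +22°: θ ← 42° +22° = 64°
rotate link 1 by -53°: θ ← 64° -53° = 11°
rotate link 1 by -80°: θ ← 11° -80° = -69°
rotate link 1 by -43°: θ ← -69° -43° = -112°
crank pin P = (r cos θ, r sin θ) = (-9.739771, -24.106780)
h = r sin θ − e = -24.106780 − 7 = -31.106780
x = r cos θ + √(L² − h²) = -9.739771 + 288.326843 = 278.587071

278.5871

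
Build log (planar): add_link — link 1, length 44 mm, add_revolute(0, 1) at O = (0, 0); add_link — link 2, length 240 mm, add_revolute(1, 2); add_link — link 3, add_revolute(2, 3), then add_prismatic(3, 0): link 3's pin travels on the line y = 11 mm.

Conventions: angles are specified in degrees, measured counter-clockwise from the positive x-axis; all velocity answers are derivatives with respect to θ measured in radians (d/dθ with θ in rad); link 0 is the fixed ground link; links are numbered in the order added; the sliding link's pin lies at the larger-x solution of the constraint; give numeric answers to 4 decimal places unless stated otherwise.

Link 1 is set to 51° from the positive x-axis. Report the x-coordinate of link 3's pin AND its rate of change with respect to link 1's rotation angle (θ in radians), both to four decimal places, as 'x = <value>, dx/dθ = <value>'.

geometry: r = 44 mm, L = 240 mm, e = 11 mm
crank pin P = (r cos θ, r sin θ) = (27.690097, 34.194422)
h = r sin θ − e = 34.194422 − 11 = 23.194422
x = r cos θ + √(L² − h²) = 27.690097 + 238.876576 = 266.566674
dx/dθ = −r sin θ − h·r cos θ/√(L² − h²) (θ in radians; h = 23.194422) = -36.883074

x = 266.5667, dx/dθ = -36.8831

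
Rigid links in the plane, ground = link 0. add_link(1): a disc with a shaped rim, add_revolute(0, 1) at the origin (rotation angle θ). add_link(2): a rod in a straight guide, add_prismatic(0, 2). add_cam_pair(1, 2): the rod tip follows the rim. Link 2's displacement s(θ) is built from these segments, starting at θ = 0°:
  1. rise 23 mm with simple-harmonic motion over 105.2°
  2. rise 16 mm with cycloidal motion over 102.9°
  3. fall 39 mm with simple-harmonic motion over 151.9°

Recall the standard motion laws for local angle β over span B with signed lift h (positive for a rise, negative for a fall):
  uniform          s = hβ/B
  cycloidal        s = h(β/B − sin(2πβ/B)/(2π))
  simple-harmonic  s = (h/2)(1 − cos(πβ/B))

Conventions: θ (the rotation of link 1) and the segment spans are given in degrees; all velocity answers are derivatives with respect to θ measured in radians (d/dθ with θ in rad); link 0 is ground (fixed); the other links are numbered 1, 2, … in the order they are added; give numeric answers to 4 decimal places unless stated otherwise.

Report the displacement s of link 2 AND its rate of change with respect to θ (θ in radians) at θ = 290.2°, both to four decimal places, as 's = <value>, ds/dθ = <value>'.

segment 1 (0° to 105.2°, simple-harmonic, h = 23) is passed completely: s = 0.0000 + (23) = 23.0000
segment 2 (105.2° to 208.1°, cycloidal, h = 16) is passed completely: s = 23.0000 + (16) = 39.0000
θ = 290.2° falls in segment 3 (208.1° to 360°, simple-harmonic, h = -39): β = 290.2 − 208.1 = 82.1°, B = 151.9°; Δs = -39/2·(1 − cos(π·0.5405)) = -21.9736; s = 39.0000 − 21.9736 = 17.0264
velocity in seg [208.1°–360°] (simple-harmonic), θ in radians: β = 82.1° = 1.4329 rad, B = 151.9° = 2.6512 rad; ds/dθ = (πh/(2B)) sin(πβ/B) = (π·(-39)/(2·2.6512)) sin(π·0.5405) = -22.920640 mm/rad

s = 17.0264, ds/dθ = -22.9206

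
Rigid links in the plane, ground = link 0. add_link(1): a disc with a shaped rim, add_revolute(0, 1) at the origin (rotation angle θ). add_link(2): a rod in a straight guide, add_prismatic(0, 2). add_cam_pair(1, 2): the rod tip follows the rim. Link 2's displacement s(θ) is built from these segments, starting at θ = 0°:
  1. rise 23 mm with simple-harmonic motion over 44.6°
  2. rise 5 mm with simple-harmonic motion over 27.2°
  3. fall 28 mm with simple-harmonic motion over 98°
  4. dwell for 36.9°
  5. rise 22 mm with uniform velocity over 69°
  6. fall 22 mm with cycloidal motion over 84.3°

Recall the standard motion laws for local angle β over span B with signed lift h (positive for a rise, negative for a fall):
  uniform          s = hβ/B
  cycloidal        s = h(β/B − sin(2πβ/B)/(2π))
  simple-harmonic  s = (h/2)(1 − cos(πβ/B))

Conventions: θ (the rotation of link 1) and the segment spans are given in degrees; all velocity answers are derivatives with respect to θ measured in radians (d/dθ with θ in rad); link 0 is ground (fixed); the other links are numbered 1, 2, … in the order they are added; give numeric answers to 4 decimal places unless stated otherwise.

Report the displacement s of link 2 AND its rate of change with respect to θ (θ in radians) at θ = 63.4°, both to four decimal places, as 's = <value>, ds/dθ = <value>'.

segment 1 (0° to 44.6°, simple-harmonic, h = 23) is passed completely: s = 0.0000 + (23) = 23.0000
θ = 63.4° falls in segment 2 (44.6° to 71.8°, simple-harmonic, h = 5): β = 63.4 − 44.6 = 18.8°, B = 27.2°; Δs = 5/2·(1 − cos(π·0.6912)) = 3.9128; s = 23.0000 + 3.9128 = 26.9128
velocity in seg [44.6°–71.8°] (simple-harmonic), θ in radians: β = 18.8° = 0.3281 rad, B = 27.2° = 0.4747 rad; ds/dθ = (πh/(2B)) sin(πβ/B) = (π·5/(2·0.4747)) sin(π·0.6912) = 13.648855 mm/rad

s = 26.9128, ds/dθ = 13.6489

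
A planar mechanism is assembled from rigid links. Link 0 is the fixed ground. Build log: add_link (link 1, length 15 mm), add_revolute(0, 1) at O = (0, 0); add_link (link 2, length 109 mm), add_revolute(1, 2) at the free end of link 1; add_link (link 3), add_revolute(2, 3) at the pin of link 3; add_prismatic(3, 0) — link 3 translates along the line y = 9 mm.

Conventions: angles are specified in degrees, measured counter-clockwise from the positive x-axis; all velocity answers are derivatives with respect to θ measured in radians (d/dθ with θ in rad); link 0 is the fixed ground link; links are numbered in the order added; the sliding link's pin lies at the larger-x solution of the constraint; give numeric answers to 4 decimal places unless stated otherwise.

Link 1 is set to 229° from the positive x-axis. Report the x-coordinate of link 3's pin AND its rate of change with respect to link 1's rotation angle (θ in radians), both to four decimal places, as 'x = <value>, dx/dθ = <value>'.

geometry: r = 15 mm, L = 109 mm, e = 9 mm
crank pin P = (r cos θ, r sin θ) = (-9.840885, -11.320644)
h = r sin θ − e = -11.320644 − 9 = -20.320644
x = r cos θ + √(L² − h²) = -9.840885 + 107.089082 = 97.248196
dx/dθ = −r sin θ − h·r cos θ/√(L² − h²) (θ in radians; h = -20.320644) = 9.453291

x = 97.2482, dx/dθ = 9.4533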